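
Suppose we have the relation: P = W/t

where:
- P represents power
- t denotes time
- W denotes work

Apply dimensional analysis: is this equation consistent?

Yes

P (power) has dimensions [L^2 M T^-3].
t (time) has dimensions [T].
W (work) has dimensions [L^2 M T^-2].

Left side: [L^2 M T^-3]
Right side: [L^2 M T^-3]

Both sides have the same dimensions, so the equation is dimensionally consistent.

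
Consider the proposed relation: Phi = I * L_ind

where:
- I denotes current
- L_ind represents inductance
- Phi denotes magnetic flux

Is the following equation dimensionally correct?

Yes

I (current) has dimensions [I].
L_ind (inductance) has dimensions [I^-2 L^2 M T^-2].
Phi (magnetic flux) has dimensions [I^-1 L^2 M T^-2].

Left side: [I^-1 L^2 M T^-2]
Right side: [I^-1 L^2 M T^-2]

Both sides have the same dimensions, so the equation is dimensionally consistent.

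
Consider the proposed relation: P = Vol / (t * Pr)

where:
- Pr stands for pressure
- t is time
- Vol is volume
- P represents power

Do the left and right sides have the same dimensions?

No

Pr (pressure) has dimensions [L^-1 M T^-2].
t (time) has dimensions [T].
Vol (volume) has dimensions [L^3].
P (power) has dimensions [L^2 M T^-3].

Left side: [L^2 M T^-3]
Right side: [L^4 M^-1 T]

The two sides have different dimensions, so the equation is NOT dimensionally consistent.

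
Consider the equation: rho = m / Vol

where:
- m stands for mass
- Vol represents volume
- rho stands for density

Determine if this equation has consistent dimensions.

Yes

m (mass) has dimensions [M].
Vol (volume) has dimensions [L^3].
rho (density) has dimensions [L^-3 M].

Left side: [L^-3 M]
Right side: [L^-3 M]

Both sides have the same dimensions, so the equation is dimensionally consistent.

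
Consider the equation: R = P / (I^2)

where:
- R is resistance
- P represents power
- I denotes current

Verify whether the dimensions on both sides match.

Yes

R (resistance) has dimensions [I^-2 L^2 M T^-3].
P (power) has dimensions [L^2 M T^-3].
I (current) has dimensions [I].

Left side: [I^-2 L^2 M T^-3]
Right side: [I^-2 L^2 M T^-3]

Both sides have the same dimensions, so the equation is dimensionally consistent.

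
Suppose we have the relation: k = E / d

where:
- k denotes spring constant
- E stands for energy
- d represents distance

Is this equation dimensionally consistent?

No

k (spring constant) has dimensions [M T^-2].
E (energy) has dimensions [L^2 M T^-2].
d (distance) has dimensions [L].

Left side: [M T^-2]
Right side: [L M T^-2]

The two sides have different dimensions, so the equation is NOT dimensionally consistent.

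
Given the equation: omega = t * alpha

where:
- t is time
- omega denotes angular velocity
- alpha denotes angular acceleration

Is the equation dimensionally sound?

Yes

t (time) has dimensions [T].
omega (angular velocity) has dimensions [T^-1].
alpha (angular acceleration) has dimensions [T^-2].

Left side: [T^-1]
Right side: [T^-1]

Both sides have the same dimensions, so the equation is dimensionally consistent.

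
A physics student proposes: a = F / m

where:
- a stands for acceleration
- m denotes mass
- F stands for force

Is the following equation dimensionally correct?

Yes

a (acceleration) has dimensions [L T^-2].
m (mass) has dimensions [M].
F (force) has dimensions [L M T^-2].

Left side: [L T^-2]
Right side: [L T^-2]

Both sides have the same dimensions, so the equation is dimensionally consistent.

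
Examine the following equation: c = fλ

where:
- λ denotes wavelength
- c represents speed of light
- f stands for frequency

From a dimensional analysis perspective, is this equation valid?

Yes

λ (wavelength) has dimensions [L].
c (speed of light) has dimensions [L T^-1].
f (frequency) has dimensions [T^-1].

Left side: [L T^-1]
Right side: [L T^-1]

Both sides have the same dimensions, so the equation is dimensionally consistent.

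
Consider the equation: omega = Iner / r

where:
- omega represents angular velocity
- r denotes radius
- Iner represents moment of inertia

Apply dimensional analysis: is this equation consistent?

No

omega (angular velocity) has dimensions [T^-1].
r (radius) has dimensions [L].
Iner (moment of inertia) has dimensions [L^2 M].

Left side: [T^-1]
Right side: [L M]

The two sides have different dimensions, so the equation is NOT dimensionally consistent.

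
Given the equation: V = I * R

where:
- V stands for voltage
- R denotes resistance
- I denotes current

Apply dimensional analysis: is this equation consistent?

Yes

V (voltage) has dimensions [I^-1 L^2 M T^-3].
R (resistance) has dimensions [I^-2 L^2 M T^-3].
I (current) has dimensions [I].

Left side: [I^-1 L^2 M T^-3]
Right side: [I^-1 L^2 M T^-3]

Both sides have the same dimensions, so the equation is dimensionally consistent.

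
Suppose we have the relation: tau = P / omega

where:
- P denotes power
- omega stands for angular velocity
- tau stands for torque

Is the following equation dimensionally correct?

Yes

P (power) has dimensions [L^2 M T^-3].
omega (angular velocity) has dimensions [T^-1].
tau (torque) has dimensions [L^2 M T^-2].

Left side: [L^2 M T^-2]
Right side: [L^2 M T^-2]

Both sides have the same dimensions, so the equation is dimensionally consistent.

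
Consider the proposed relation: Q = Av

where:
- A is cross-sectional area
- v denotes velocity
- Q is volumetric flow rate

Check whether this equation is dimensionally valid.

Yes

A (cross-sectional area) has dimensions [L^2].
v (velocity) has dimensions [L T^-1].
Q (volumetric flow rate) has dimensions [L^3 T^-1].

Left side: [L^3 T^-1]
Right side: [L^3 T^-1]

Both sides have the same dimensions, so the equation is dimensionally consistent.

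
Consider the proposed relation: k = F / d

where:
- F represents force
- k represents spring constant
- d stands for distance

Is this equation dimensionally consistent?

Yes

F (force) has dimensions [L M T^-2].
k (spring constant) has dimensions [M T^-2].
d (distance) has dimensions [L].

Left side: [M T^-2]
Right side: [M T^-2]

Both sides have the same dimensions, so the equation is dimensionally consistent.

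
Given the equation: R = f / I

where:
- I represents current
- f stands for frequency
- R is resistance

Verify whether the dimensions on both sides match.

No

I (current) has dimensions [I].
f (frequency) has dimensions [T^-1].
R (resistance) has dimensions [I^-2 L^2 M T^-3].

Left side: [I^-2 L^2 M T^-3]
Right side: [I^-1 T^-1]

The two sides have different dimensions, so the equation is NOT dimensionally consistent.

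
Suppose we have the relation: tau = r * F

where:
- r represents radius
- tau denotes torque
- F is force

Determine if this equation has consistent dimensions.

Yes

r (radius) has dimensions [L].
tau (torque) has dimensions [L^2 M T^-2].
F (force) has dimensions [L M T^-2].

Left side: [L^2 M T^-2]
Right side: [L^2 M T^-2]

Both sides have the same dimensions, so the equation is dimensionally consistent.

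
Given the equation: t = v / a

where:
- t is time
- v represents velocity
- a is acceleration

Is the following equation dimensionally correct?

Yes

t (time) has dimensions [T].
v (velocity) has dimensions [L T^-1].
a (acceleration) has dimensions [L T^-2].

Left side: [T]
Right side: [T]

Both sides have the same dimensions, so the equation is dimensionally consistent.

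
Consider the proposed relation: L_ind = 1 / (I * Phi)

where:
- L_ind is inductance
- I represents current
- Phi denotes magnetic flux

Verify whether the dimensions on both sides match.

No

L_ind (inductance) has dimensions [I^-2 L^2 M T^-2].
I (current) has dimensions [I].
Phi (magnetic flux) has dimensions [I^-1 L^2 M T^-2].

Left side: [I^-2 L^2 M T^-2]
Right side: [L^-2 M^-1 T^2]

The two sides have different dimensions, so the equation is NOT dimensionally consistent.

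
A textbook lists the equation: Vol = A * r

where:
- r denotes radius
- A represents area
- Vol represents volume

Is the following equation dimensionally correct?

Yes

r (radius) has dimensions [L].
A (area) has dimensions [L^2].
Vol (volume) has dimensions [L^3].

Left side: [L^3]
Right side: [L^3]

Both sides have the same dimensions, so the equation is dimensionally consistent.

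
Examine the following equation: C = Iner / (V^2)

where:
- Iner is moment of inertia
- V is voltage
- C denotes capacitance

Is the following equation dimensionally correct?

No

Iner (moment of inertia) has dimensions [L^2 M].
V (voltage) has dimensions [I^-1 L^2 M T^-3].
C (capacitance) has dimensions [I^2 L^-2 M^-1 T^4].

Left side: [I^2 L^-2 M^-1 T^4]
Right side: [I^2 L^-2 M^-1 T^6]

The two sides have different dimensions, so the equation is NOT dimensionally consistent.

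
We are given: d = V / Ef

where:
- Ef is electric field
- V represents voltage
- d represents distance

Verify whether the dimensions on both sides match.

Yes

Ef (electric field) has dimensions [I^-1 L M T^-3].
V (voltage) has dimensions [I^-1 L^2 M T^-3].
d (distance) has dimensions [L].

Left side: [L]
Right side: [L]

Both sides have the same dimensions, so the equation is dimensionally consistent.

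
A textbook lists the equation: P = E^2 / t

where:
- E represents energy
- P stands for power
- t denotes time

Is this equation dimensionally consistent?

No

E (energy) has dimensions [L^2 M T^-2].
P (power) has dimensions [L^2 M T^-3].
t (time) has dimensions [T].

Left side: [L^2 M T^-3]
Right side: [L^4 M^2 T^-5]

The two sides have different dimensions, so the equation is NOT dimensionally consistent.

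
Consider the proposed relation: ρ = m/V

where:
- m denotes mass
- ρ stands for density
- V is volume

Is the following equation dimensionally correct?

Yes

m (mass) has dimensions [M].
ρ (density) has dimensions [L^-3 M].
V (volume) has dimensions [L^3].

Left side: [L^-3 M]
Right side: [L^-3 M]

Both sides have the same dimensions, so the equation is dimensionally consistent.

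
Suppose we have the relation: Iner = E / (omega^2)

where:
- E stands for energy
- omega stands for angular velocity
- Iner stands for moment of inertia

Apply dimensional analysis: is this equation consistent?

Yes

E (energy) has dimensions [L^2 M T^-2].
omega (angular velocity) has dimensions [T^-1].
Iner (moment of inertia) has dimensions [L^2 M].

Left side: [L^2 M]
Right side: [L^2 M]

Both sides have the same dimensions, so the equation is dimensionally consistent.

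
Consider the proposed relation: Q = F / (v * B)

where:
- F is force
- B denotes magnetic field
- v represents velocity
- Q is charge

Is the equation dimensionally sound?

Yes

F (force) has dimensions [L M T^-2].
B (magnetic field) has dimensions [I^-1 M T^-2].
v (velocity) has dimensions [L T^-1].
Q (charge) has dimensions [I T].

Left side: [I T]
Right side: [I T]

Both sides have the same dimensions, so the equation is dimensionally consistent.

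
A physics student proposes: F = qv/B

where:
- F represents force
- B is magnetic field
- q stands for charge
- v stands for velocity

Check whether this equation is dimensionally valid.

No

F (force) has dimensions [L M T^-2].
B (magnetic field) has dimensions [I^-1 M T^-2].
q (charge) has dimensions [I T].
v (velocity) has dimensions [L T^-1].

Left side: [L M T^-2]
Right side: [I^2 L M^-1 T^2]

The two sides have different dimensions, so the equation is NOT dimensionally consistent.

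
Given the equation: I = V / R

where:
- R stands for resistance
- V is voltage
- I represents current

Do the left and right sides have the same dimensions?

Yes

R (resistance) has dimensions [I^-2 L^2 M T^-3].
V (voltage) has dimensions [I^-1 L^2 M T^-3].
I (current) has dimensions [I].

Left side: [I]
Right side: [I]

Both sides have the same dimensions, so the equation is dimensionally consistent.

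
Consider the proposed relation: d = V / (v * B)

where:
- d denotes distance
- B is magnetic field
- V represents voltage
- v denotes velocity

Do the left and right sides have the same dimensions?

Yes

d (distance) has dimensions [L].
B (magnetic field) has dimensions [I^-1 M T^-2].
V (voltage) has dimensions [I^-1 L^2 M T^-3].
v (velocity) has dimensions [L T^-1].

Left side: [L]
Right side: [L]

Both sides have the same dimensions, so the equation is dimensionally consistent.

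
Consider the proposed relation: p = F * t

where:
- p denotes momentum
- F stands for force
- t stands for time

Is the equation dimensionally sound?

Yes

p (momentum) has dimensions [L M T^-1].
F (force) has dimensions [L M T^-2].
t (time) has dimensions [T].

Left side: [L M T^-1]
Right side: [L M T^-1]

Both sides have the same dimensions, so the equation is dimensionally consistent.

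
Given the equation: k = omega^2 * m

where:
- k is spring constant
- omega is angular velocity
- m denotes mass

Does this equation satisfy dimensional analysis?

Yes

k (spring constant) has dimensions [M T^-2].
omega (angular velocity) has dimensions [T^-1].
m (mass) has dimensions [M].

Left side: [M T^-2]
Right side: [M T^-2]

Both sides have the same dimensions, so the equation is dimensionally consistent.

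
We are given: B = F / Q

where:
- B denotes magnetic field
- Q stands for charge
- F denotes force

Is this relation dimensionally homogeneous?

No

B (magnetic field) has dimensions [I^-1 M T^-2].
Q (charge) has dimensions [I T].
F (force) has dimensions [L M T^-2].

Left side: [I^-1 M T^-2]
Right side: [I^-1 L M T^-3]

The two sides have different dimensions, so the equation is NOT dimensionally consistent.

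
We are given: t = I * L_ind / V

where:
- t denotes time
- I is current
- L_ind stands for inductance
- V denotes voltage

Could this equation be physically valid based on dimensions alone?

Yes

t (time) has dimensions [T].
I (current) has dimensions [I].
L_ind (inductance) has dimensions [I^-2 L^2 M T^-2].
V (voltage) has dimensions [I^-1 L^2 M T^-3].

Left side: [T]
Right side: [T]

Both sides have the same dimensions, so the equation is dimensionally consistent.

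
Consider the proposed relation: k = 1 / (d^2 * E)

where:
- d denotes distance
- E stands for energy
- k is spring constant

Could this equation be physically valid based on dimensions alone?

No

d (distance) has dimensions [L].
E (energy) has dimensions [L^2 M T^-2].
k (spring constant) has dimensions [M T^-2].

Left side: [M T^-2]
Right side: [L^-4 M^-1 T^2]

The two sides have different dimensions, so the equation is NOT dimensionally consistent.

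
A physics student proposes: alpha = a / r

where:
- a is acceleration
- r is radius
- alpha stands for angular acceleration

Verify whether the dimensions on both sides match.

Yes

a (acceleration) has dimensions [L T^-2].
r (radius) has dimensions [L].
alpha (angular acceleration) has dimensions [T^-2].

Left side: [T^-2]
Right side: [T^-2]

Both sides have the same dimensions, so the equation is dimensionally consistent.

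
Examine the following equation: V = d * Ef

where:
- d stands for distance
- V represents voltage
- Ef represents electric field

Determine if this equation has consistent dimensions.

Yes

d (distance) has dimensions [L].
V (voltage) has dimensions [I^-1 L^2 M T^-3].
Ef (electric field) has dimensions [I^-1 L M T^-3].

Left side: [I^-1 L^2 M T^-3]
Right side: [I^-1 L^2 M T^-3]

Both sides have the same dimensions, so the equation is dimensionally consistent.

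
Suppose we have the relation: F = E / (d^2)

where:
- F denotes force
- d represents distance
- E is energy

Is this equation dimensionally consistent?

No

F (force) has dimensions [L M T^-2].
d (distance) has dimensions [L].
E (energy) has dimensions [L^2 M T^-2].

Left side: [L M T^-2]
Right side: [M T^-2]

The two sides have different dimensions, so the equation is NOT dimensionally consistent.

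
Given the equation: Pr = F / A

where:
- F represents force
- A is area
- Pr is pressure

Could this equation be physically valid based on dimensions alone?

Yes

F (force) has dimensions [L M T^-2].
A (area) has dimensions [L^2].
Pr (pressure) has dimensions [L^-1 M T^-2].

Left side: [L^-1 M T^-2]
Right side: [L^-1 M T^-2]

Both sides have the same dimensions, so the equation is dimensionally consistent.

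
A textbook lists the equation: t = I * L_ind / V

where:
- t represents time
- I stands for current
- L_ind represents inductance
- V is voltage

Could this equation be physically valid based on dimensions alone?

Yes

t (time) has dimensions [T].
I (current) has dimensions [I].
L_ind (inductance) has dimensions [I^-2 L^2 M T^-2].
V (voltage) has dimensions [I^-1 L^2 M T^-3].

Left side: [T]
Right side: [T]

Both sides have the same dimensions, so the equation is dimensionally consistent.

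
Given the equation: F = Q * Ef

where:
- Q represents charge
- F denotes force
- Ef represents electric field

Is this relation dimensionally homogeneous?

Yes

Q (charge) has dimensions [I T].
F (force) has dimensions [L M T^-2].
Ef (electric field) has dimensions [I^-1 L M T^-3].

Left side: [L M T^-2]
Right side: [L M T^-2]

Both sides have the same dimensions, so the equation is dimensionally consistent.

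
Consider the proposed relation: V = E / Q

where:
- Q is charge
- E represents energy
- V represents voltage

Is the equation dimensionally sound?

Yes

Q (charge) has dimensions [I T].
E (energy) has dimensions [L^2 M T^-2].
V (voltage) has dimensions [I^-1 L^2 M T^-3].

Left side: [I^-1 L^2 M T^-3]
Right side: [I^-1 L^2 M T^-3]

Both sides have the same dimensions, so the equation is dimensionally consistent.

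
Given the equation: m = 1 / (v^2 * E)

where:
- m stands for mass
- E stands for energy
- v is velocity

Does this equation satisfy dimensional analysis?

No

m (mass) has dimensions [M].
E (energy) has dimensions [L^2 M T^-2].
v (velocity) has dimensions [L T^-1].

Left side: [M]
Right side: [L^-4 M^-1 T^4]

The two sides have different dimensions, so the equation is NOT dimensionally consistent.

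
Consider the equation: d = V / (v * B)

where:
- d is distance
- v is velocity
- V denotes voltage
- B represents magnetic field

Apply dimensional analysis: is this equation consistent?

Yes

d (distance) has dimensions [L].
v (velocity) has dimensions [L T^-1].
V (voltage) has dimensions [I^-1 L^2 M T^-3].
B (magnetic field) has dimensions [I^-1 M T^-2].

Left side: [L]
Right side: [L]

Both sides have the same dimensions, so the equation is dimensionally consistent.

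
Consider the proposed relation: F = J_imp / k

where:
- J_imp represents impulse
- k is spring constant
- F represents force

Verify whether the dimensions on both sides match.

No

J_imp (impulse) has dimensions [L M T^-1].
k (spring constant) has dimensions [M T^-2].
F (force) has dimensions [L M T^-2].

Left side: [L M T^-2]
Right side: [L T]

The two sides have different dimensions, so the equation is NOT dimensionally consistent.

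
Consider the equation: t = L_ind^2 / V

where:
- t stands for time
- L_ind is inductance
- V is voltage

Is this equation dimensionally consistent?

No

t (time) has dimensions [T].
L_ind (inductance) has dimensions [I^-2 L^2 M T^-2].
V (voltage) has dimensions [I^-1 L^2 M T^-3].

Left side: [T]
Right side: [I^-3 L^2 M T^-1]

The two sides have different dimensions, so the equation is NOT dimensionally consistent.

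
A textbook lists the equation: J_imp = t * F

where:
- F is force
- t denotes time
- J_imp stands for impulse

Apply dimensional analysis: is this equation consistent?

Yes

F (force) has dimensions [L M T^-2].
t (time) has dimensions [T].
J_imp (impulse) has dimensions [L M T^-1].

Left side: [L M T^-1]
Right side: [L M T^-1]

Both sides have the same dimensions, so the equation is dimensionally consistent.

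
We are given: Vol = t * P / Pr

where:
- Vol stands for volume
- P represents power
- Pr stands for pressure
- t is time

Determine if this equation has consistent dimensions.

Yes

Vol (volume) has dimensions [L^3].
P (power) has dimensions [L^2 M T^-3].
Pr (pressure) has dimensions [L^-1 M T^-2].
t (time) has dimensions [T].

Left side: [L^3]
Right side: [L^3]

Both sides have the same dimensions, so the equation is dimensionally consistent.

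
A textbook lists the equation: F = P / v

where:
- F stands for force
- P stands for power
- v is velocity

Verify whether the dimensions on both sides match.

Yes

F (force) has dimensions [L M T^-2].
P (power) has dimensions [L^2 M T^-3].
v (velocity) has dimensions [L T^-1].

Left side: [L M T^-2]
Right side: [L M T^-2]

Both sides have the same dimensions, so the equation is dimensionally consistent.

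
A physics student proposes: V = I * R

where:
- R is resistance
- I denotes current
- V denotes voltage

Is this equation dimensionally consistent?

Yes

R (resistance) has dimensions [I^-2 L^2 M T^-3].
I (current) has dimensions [I].
V (voltage) has dimensions [I^-1 L^2 M T^-3].

Left side: [I^-1 L^2 M T^-3]
Right side: [I^-1 L^2 M T^-3]

Both sides have the same dimensions, so the equation is dimensionally consistent.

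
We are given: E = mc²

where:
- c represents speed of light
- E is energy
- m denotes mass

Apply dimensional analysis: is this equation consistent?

Yes

c (speed of light) has dimensions [L T^-1].
E (energy) has dimensions [L^2 M T^-2].
m (mass) has dimensions [M].

Left side: [L^2 M T^-2]
Right side: [L^2 M T^-2]

Both sides have the same dimensions, so the equation is dimensionally consistent.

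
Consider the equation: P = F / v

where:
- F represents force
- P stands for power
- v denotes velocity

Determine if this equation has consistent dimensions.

No

F (force) has dimensions [L M T^-2].
P (power) has dimensions [L^2 M T^-3].
v (velocity) has dimensions [L T^-1].

Left side: [L^2 M T^-3]
Right side: [M T^-1]

The two sides have different dimensions, so the equation is NOT dimensionally consistent.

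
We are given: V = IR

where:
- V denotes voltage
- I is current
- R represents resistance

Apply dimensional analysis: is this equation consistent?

Yes

V (voltage) has dimensions [I^-1 L^2 M T^-3].
I (current) has dimensions [I].
R (resistance) has dimensions [I^-2 L^2 M T^-3].

Left side: [I^-1 L^2 M T^-3]
Right side: [I^-1 L^2 M T^-3]

Both sides have the same dimensions, so the equation is dimensionally consistent.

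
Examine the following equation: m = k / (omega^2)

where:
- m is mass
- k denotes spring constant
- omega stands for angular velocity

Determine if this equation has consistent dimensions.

Yes

m (mass) has dimensions [M].
k (spring constant) has dimensions [M T^-2].
omega (angular velocity) has dimensions [T^-1].

Left side: [M]
Right side: [M]

Both sides have the same dimensions, so the equation is dimensionally consistent.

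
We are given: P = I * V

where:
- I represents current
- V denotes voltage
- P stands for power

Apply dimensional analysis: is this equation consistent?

Yes

I (current) has dimensions [I].
V (voltage) has dimensions [I^-1 L^2 M T^-3].
P (power) has dimensions [L^2 M T^-3].

Left side: [L^2 M T^-3]
Right side: [L^2 M T^-3]

Both sides have the same dimensions, so the equation is dimensionally consistent.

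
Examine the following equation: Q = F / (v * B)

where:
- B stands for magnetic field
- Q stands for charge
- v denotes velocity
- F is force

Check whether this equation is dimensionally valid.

Yes

B (magnetic field) has dimensions [I^-1 M T^-2].
Q (charge) has dimensions [I T].
v (velocity) has dimensions [L T^-1].
F (force) has dimensions [L M T^-2].

Left side: [I T]
Right side: [I T]

Both sides have the same dimensions, so the equation is dimensionally consistent.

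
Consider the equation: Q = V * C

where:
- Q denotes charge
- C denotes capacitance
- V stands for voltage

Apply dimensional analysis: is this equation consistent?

Yes

Q (charge) has dimensions [I T].
C (capacitance) has dimensions [I^2 L^-2 M^-1 T^4].
V (voltage) has dimensions [I^-1 L^2 M T^-3].

Left side: [I T]
Right side: [I T]

Both sides have the same dimensions, so the equation is dimensionally consistent.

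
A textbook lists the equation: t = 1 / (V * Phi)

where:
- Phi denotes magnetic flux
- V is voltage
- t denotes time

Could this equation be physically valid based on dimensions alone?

No

Phi (magnetic flux) has dimensions [I^-1 L^2 M T^-2].
V (voltage) has dimensions [I^-1 L^2 M T^-3].
t (time) has dimensions [T].

Left side: [T]
Right side: [I^2 L^-4 M^-2 T^5]

The two sides have different dimensions, so the equation is NOT dimensionally consistent.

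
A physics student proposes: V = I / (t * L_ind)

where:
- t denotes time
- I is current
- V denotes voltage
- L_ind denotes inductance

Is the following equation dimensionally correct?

No

t (time) has dimensions [T].
I (current) has dimensions [I].
V (voltage) has dimensions [I^-1 L^2 M T^-3].
L_ind (inductance) has dimensions [I^-2 L^2 M T^-2].

Left side: [I^-1 L^2 M T^-3]
Right side: [I^3 L^-2 M^-1 T]

The two sides have different dimensions, so the equation is NOT dimensionally consistent.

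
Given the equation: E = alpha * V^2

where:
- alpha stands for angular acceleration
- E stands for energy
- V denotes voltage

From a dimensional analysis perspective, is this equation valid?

No

alpha (angular acceleration) has dimensions [T^-2].
E (energy) has dimensions [L^2 M T^-2].
V (voltage) has dimensions [I^-1 L^2 M T^-3].

Left side: [L^2 M T^-2]
Right side: [I^-2 L^4 M^2 T^-8]

The two sides have different dimensions, so the equation is NOT dimensionally consistent.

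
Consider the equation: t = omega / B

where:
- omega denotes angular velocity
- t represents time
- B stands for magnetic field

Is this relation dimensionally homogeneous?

No

omega (angular velocity) has dimensions [T^-1].
t (time) has dimensions [T].
B (magnetic field) has dimensions [I^-1 M T^-2].

Left side: [T]
Right side: [I M^-1 T]

The two sides have different dimensions, so the equation is NOT dimensionally consistent.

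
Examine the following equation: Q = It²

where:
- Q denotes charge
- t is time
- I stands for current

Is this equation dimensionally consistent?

No

Q (charge) has dimensions [I T].
t (time) has dimensions [T].
I (current) has dimensions [I].

Left side: [I T]
Right side: [I T^2]

The two sides have different dimensions, so the equation is NOT dimensionally consistent.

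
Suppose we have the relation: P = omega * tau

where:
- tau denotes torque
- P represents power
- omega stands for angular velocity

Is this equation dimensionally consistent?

Yes

tau (torque) has dimensions [L^2 M T^-2].
P (power) has dimensions [L^2 M T^-3].
omega (angular velocity) has dimensions [T^-1].

Left side: [L^2 M T^-3]
Right side: [L^2 M T^-3]

Both sides have the same dimensions, so the equation is dimensionally consistent.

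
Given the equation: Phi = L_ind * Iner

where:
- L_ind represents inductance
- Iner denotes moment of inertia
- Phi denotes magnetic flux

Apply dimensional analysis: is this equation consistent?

No

L_ind (inductance) has dimensions [I^-2 L^2 M T^-2].
Iner (moment of inertia) has dimensions [L^2 M].
Phi (magnetic flux) has dimensions [I^-1 L^2 M T^-2].

Left side: [I^-1 L^2 M T^-2]
Right side: [I^-2 L^4 M^2 T^-2]

The two sides have different dimensions, so the equation is NOT dimensionally consistent.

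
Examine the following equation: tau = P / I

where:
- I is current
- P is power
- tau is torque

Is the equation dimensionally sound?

No

I (current) has dimensions [I].
P (power) has dimensions [L^2 M T^-3].
tau (torque) has dimensions [L^2 M T^-2].

Left side: [L^2 M T^-2]
Right side: [I^-1 L^2 M T^-3]

The two sides have different dimensions, so the equation is NOT dimensionally consistent.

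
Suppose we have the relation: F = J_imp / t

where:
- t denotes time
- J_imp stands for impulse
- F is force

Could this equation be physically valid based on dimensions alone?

Yes

t (time) has dimensions [T].
J_imp (impulse) has dimensions [L M T^-1].
F (force) has dimensions [L M T^-2].

Left side: [L M T^-2]
Right side: [L M T^-2]

Both sides have the same dimensions, so the equation is dimensionally consistent.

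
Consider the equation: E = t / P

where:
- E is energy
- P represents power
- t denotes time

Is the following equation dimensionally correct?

No

E (energy) has dimensions [L^2 M T^-2].
P (power) has dimensions [L^2 M T^-3].
t (time) has dimensions [T].

Left side: [L^2 M T^-2]
Right side: [L^-2 M^-1 T^4]

The two sides have different dimensions, so the equation is NOT dimensionally consistent.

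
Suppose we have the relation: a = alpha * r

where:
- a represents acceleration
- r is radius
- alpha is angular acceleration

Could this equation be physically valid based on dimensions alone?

Yes

a (acceleration) has dimensions [L T^-2].
r (radius) has dimensions [L].
alpha (angular acceleration) has dimensions [T^-2].

Left side: [L T^-2]
Right side: [L T^-2]

Both sides have the same dimensions, so the equation is dimensionally consistent.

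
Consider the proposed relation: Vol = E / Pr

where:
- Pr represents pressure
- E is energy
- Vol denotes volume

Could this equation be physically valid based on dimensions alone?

Yes

Pr (pressure) has dimensions [L^-1 M T^-2].
E (energy) has dimensions [L^2 M T^-2].
Vol (volume) has dimensions [L^3].

Left side: [L^3]
Right side: [L^3]

Both sides have the same dimensions, so the equation is dimensionally consistent.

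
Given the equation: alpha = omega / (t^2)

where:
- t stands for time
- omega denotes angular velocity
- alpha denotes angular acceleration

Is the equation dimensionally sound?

No

t (time) has dimensions [T].
omega (angular velocity) has dimensions [T^-1].
alpha (angular acceleration) has dimensions [T^-2].

Left side: [T^-2]
Right side: [T^-3]

The two sides have different dimensions, so the equation is NOT dimensionally consistent.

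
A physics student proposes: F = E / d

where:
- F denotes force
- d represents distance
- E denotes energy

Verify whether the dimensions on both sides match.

Yes

F (force) has dimensions [L M T^-2].
d (distance) has dimensions [L].
E (energy) has dimensions [L^2 M T^-2].

Left side: [L M T^-2]
Right side: [L M T^-2]

Both sides have the same dimensions, so the equation is dimensionally consistent.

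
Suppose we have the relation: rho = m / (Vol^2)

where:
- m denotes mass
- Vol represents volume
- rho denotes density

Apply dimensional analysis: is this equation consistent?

No

m (mass) has dimensions [M].
Vol (volume) has dimensions [L^3].
rho (density) has dimensions [L^-3 M].

Left side: [L^-3 M]
Right side: [L^-6 M]

The two sides have different dimensions, so the equation is NOT dimensionally consistent.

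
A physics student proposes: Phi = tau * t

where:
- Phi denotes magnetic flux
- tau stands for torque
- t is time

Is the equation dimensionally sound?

No

Phi (magnetic flux) has dimensions [I^-1 L^2 M T^-2].
tau (torque) has dimensions [L^2 M T^-2].
t (time) has dimensions [T].

Left side: [I^-1 L^2 M T^-2]
Right side: [L^2 M T^-1]

The two sides have different dimensions, so the equation is NOT dimensionally consistent.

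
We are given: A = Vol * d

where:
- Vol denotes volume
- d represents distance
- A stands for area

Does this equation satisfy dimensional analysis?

No

Vol (volume) has dimensions [L^3].
d (distance) has dimensions [L].
A (area) has dimensions [L^2].

Left side: [L^2]
Right side: [L^4]

The two sides have different dimensions, so the equation is NOT dimensionally consistent.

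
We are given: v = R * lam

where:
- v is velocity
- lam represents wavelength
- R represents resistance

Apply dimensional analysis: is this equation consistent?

No

v (velocity) has dimensions [L T^-1].
lam (wavelength) has dimensions [L].
R (resistance) has dimensions [I^-2 L^2 M T^-3].

Left side: [L T^-1]
Right side: [I^-2 L^3 M T^-3]

The two sides have different dimensions, so the equation is NOT dimensionally consistent.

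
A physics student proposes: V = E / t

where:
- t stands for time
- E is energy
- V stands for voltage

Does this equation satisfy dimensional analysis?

No

t (time) has dimensions [T].
E (energy) has dimensions [L^2 M T^-2].
V (voltage) has dimensions [I^-1 L^2 M T^-3].

Left side: [I^-1 L^2 M T^-3]
Right side: [L^2 M T^-3]

The two sides have different dimensions, so the equation is NOT dimensionally consistent.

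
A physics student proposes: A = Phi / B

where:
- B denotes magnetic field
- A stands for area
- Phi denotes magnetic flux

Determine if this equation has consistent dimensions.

Yes

B (magnetic field) has dimensions [I^-1 M T^-2].
A (area) has dimensions [L^2].
Phi (magnetic flux) has dimensions [I^-1 L^2 M T^-2].

Left side: [L^2]
Right side: [L^2]

Both sides have the same dimensions, so the equation is dimensionally consistent.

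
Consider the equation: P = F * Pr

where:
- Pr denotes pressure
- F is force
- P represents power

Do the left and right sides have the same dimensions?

No

Pr (pressure) has dimensions [L^-1 M T^-2].
F (force) has dimensions [L M T^-2].
P (power) has dimensions [L^2 M T^-3].

Left side: [L^2 M T^-3]
Right side: [M^2 T^-4]

The two sides have different dimensions, so the equation is NOT dimensionally consistent.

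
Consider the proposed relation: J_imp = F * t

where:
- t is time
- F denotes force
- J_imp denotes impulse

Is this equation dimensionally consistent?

Yes

t (time) has dimensions [T].
F (force) has dimensions [L M T^-2].
J_imp (impulse) has dimensions [L M T^-1].

Left side: [L M T^-1]
Right side: [L M T^-1]

Both sides have the same dimensions, so the equation is dimensionally consistent.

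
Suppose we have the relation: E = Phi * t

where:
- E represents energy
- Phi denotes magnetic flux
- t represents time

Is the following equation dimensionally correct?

No

E (energy) has dimensions [L^2 M T^-2].
Phi (magnetic flux) has dimensions [I^-1 L^2 M T^-2].
t (time) has dimensions [T].

Left side: [L^2 M T^-2]
Right side: [I^-1 L^2 M T^-1]

The two sides have different dimensions, so the equation is NOT dimensionally consistent.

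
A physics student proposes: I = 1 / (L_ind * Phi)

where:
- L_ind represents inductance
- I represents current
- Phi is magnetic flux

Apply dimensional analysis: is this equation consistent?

No

L_ind (inductance) has dimensions [I^-2 L^2 M T^-2].
I (current) has dimensions [I].
Phi (magnetic flux) has dimensions [I^-1 L^2 M T^-2].

Left side: [I]
Right side: [I^3 L^-4 M^-2 T^4]

The two sides have different dimensions, so the equation is NOT dimensionally consistent.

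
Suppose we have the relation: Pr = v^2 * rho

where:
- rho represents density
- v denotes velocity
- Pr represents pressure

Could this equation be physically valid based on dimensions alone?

Yes

rho (density) has dimensions [L^-3 M].
v (velocity) has dimensions [L T^-1].
Pr (pressure) has dimensions [L^-1 M T^-2].

Left side: [L^-1 M T^-2]
Right side: [L^-1 M T^-2]

Both sides have the same dimensions, so the equation is dimensionally consistent.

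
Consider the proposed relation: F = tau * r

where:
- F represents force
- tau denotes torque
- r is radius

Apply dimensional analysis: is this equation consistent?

No

F (force) has dimensions [L M T^-2].
tau (torque) has dimensions [L^2 M T^-2].
r (radius) has dimensions [L].

Left side: [L M T^-2]
Right side: [L^3 M T^-2]

The two sides have different dimensions, so the equation is NOT dimensionally consistent.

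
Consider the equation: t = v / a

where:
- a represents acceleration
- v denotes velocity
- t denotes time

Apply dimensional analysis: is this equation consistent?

Yes

a (acceleration) has dimensions [L T^-2].
v (velocity) has dimensions [L T^-1].
t (time) has dimensions [T].

Left side: [T]
Right side: [T]

Both sides have the same dimensions, so the equation is dimensionally consistent.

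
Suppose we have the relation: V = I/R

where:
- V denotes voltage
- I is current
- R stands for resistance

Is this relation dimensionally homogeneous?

No

V (voltage) has dimensions [I^-1 L^2 M T^-3].
I (current) has dimensions [I].
R (resistance) has dimensions [I^-2 L^2 M T^-3].

Left side: [I^-1 L^2 M T^-3]
Right side: [I^3 L^-2 M^-1 T^3]

The two sides have different dimensions, so the equation is NOT dimensionally consistent.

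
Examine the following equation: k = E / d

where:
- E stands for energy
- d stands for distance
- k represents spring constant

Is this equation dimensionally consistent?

No

E (energy) has dimensions [L^2 M T^-2].
d (distance) has dimensions [L].
k (spring constant) has dimensions [M T^-2].

Left side: [M T^-2]
Right side: [L M T^-2]

The two sides have different dimensions, so the equation is NOT dimensionally consistent.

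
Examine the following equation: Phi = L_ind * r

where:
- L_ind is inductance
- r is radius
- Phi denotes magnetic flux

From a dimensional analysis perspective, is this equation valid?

No

L_ind (inductance) has dimensions [I^-2 L^2 M T^-2].
r (radius) has dimensions [L].
Phi (magnetic flux) has dimensions [I^-1 L^2 M T^-2].

Left side: [I^-1 L^2 M T^-2]
Right side: [I^-2 L^3 M T^-2]

The two sides have different dimensions, so the equation is NOT dimensionally consistent.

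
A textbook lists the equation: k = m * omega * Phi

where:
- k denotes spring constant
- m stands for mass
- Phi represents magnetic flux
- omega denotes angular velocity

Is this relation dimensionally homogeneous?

No

k (spring constant) has dimensions [M T^-2].
m (mass) has dimensions [M].
Phi (magnetic flux) has dimensions [I^-1 L^2 M T^-2].
omega (angular velocity) has dimensions [T^-1].

Left side: [M T^-2]
Right side: [I^-1 L^2 M^2 T^-3]

The two sides have different dimensions, so the equation is NOT dimensionally consistent.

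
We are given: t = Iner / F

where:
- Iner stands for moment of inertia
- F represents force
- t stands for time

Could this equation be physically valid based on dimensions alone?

No

Iner (moment of inertia) has dimensions [L^2 M].
F (force) has dimensions [L M T^-2].
t (time) has dimensions [T].

Left side: [T]
Right side: [L T^2]

The two sides have different dimensions, so the equation is NOT dimensionally consistent.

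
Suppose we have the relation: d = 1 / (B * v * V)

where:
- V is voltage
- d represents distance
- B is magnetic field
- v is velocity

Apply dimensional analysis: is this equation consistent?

No

V (voltage) has dimensions [I^-1 L^2 M T^-3].
d (distance) has dimensions [L].
B (magnetic field) has dimensions [I^-1 M T^-2].
v (velocity) has dimensions [L T^-1].

Left side: [L]
Right side: [I^2 L^-3 M^-2 T^6]

The two sides have different dimensions, so the equation is NOT dimensionally consistent.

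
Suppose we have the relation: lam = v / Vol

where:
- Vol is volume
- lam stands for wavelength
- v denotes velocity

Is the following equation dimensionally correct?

No

Vol (volume) has dimensions [L^3].
lam (wavelength) has dimensions [L].
v (velocity) has dimensions [L T^-1].

Left side: [L]
Right side: [L^-2 T^-1]

The two sides have different dimensions, so the equation is NOT dimensionally consistent.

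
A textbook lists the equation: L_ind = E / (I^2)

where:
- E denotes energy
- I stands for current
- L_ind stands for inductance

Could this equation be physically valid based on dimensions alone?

Yes

E (energy) has dimensions [L^2 M T^-2].
I (current) has dimensions [I].
L_ind (inductance) has dimensions [I^-2 L^2 M T^-2].

Left side: [I^-2 L^2 M T^-2]
Right side: [I^-2 L^2 M T^-2]

Both sides have the same dimensions, so the equation is dimensionally consistent.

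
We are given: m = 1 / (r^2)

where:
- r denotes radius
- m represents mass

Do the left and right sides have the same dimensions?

No

r (radius) has dimensions [L].
m (mass) has dimensions [M].

Left side: [M]
Right side: [L^-2]

The two sides have different dimensions, so the equation is NOT dimensionally consistent.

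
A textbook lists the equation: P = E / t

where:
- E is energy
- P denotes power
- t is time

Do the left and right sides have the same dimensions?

Yes

E (energy) has dimensions [L^2 M T^-2].
P (power) has dimensions [L^2 M T^-3].
t (time) has dimensions [T].

Left side: [L^2 M T^-3]
Right side: [L^2 M T^-3]

Both sides have the same dimensions, so the equation is dimensionally consistent.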